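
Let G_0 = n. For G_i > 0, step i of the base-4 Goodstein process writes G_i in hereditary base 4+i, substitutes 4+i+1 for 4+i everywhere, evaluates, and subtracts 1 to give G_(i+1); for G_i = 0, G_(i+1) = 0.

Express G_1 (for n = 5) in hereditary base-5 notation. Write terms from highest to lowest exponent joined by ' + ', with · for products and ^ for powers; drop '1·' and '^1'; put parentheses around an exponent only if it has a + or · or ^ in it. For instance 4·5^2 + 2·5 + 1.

5

i=0: 5 = 4 + 1 (b=4); 4→5: 5 + 1 = 6; 6−1 = 5
i=1: 5 = 5 (b=5); 5→6: 6 = 6; 6−1 = 5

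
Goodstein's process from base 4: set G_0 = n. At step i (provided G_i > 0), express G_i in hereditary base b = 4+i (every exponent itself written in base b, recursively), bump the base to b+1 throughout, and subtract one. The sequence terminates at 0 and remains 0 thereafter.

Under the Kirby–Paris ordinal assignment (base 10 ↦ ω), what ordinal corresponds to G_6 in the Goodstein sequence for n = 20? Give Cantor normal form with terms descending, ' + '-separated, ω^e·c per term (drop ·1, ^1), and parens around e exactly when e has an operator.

base 4: 20 = 4^2 + 4; at 5: 5^2 + 5 = 30; next = 29
base 5: 29 = 5^2 + 4; at 6: 6^2 + 4 = 40; next = 39
base 6: 39 = 6^2 + 3; at 7: 7^2 + 3 = 52; next = 51
base 7: 51 = 7^2 + 2; at 8: 8^2 + 2 = 66; next = 65
base 8: 65 = 8^2 + 1; at 9: 9^2 + 1 = 82; next = 81
base 9: 81 = 9^2; at 10: 10^2 = 100; next = 99
base 10: 99 = 9·10 + 9; at 11: 9·11 + 9 = 108; next = 107

ω·9 + 9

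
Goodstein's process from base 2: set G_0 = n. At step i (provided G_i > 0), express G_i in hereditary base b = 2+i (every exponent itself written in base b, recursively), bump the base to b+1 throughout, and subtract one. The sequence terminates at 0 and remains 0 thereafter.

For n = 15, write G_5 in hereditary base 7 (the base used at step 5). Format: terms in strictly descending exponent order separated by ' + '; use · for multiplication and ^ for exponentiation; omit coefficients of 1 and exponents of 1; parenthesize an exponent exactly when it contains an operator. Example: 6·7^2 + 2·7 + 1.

7^(7 + 1) + 7^7

base 2: 15 = 2^(2 + 1) + 2^2 + 2 + 1; at 3: 3^(3 + 1) + 3^3 + 3 + 1 = 112; next = 111
base 3: 111 = 3^(3 + 1) + 3^3 + 3; at 4: 4^(4 + 1) + 4^4 + 4 = 1284; next = 1283
base 4: 1283 = 4^(4 + 1) + 4^4 + 3; at 5: 5^(5 + 1) + 5^5 + 3 = 18753; next = 18752
base 5: 18752 = 5^(5 + 1) + 5^5 + 2; at 6: 6^(6 + 1) + 6^6 + 2 = 326594; next = 326593
base 6: 326593 = 6^(6 + 1) + 6^6 + 1; at 7: 7^(7 + 1) + 7^7 + 1 = 6588345; next = 6588344
base 7: 6588344 = 7^(7 + 1) + 7^7; at 8: 8^(8 + 1) + 8^8 = 150994944; next = 150994943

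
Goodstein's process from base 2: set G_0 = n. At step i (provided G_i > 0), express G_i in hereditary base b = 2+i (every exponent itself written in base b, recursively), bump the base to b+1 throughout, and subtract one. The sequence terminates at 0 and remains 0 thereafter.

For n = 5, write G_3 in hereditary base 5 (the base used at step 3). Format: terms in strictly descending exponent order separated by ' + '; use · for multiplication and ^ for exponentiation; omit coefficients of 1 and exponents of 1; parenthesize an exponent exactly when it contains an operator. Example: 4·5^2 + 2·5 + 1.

i=0: 5 = 2^2 + 1 (b=2); 2→3: 3^3 + 1 = 28; 28−1 = 27
i=1: 27 = 3^3 (b=3); 3→4: 4^4 = 256; 256−1 = 255
i=2: 255 = 3·4^3 + 3·4^2 + 3·4 + 3 (b=4); 4→5: 3·5^3 + 3·5^2 + 3·5 + 3 = 468; 468−1 = 467

3·5^3 + 3·5^2 + 3·5 + 2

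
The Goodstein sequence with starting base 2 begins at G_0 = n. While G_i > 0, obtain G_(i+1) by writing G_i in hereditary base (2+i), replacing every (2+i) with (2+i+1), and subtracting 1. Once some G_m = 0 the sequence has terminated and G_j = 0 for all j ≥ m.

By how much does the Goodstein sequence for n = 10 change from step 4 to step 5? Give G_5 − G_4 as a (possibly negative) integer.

G_0 = 10. HB_2(10) = 2^(2 + 1) + 2. Bump = 84. G_1 = 83.
G_1 = 83. HB_3(83) = 3^(3 + 1) + 2. Bump = 1026. G_2 = 1025.
G_2 = 1025. HB_4(1025) = 4^(4 + 1) + 1. Bump = 15626. G_3 = 15625.
G_3 = 15625. HB_5(15625) = 5^(5 + 1). Bump = 279936. G_4 = 279935.
G_4 = 279935. HB_6(279935) = 5·6^6 + 5·6^5 + 5·6^4 + 5·6^3 + 5·6^2 + 5·6 + 5. Bump = 4215755. G_5 = 4215754.

3935819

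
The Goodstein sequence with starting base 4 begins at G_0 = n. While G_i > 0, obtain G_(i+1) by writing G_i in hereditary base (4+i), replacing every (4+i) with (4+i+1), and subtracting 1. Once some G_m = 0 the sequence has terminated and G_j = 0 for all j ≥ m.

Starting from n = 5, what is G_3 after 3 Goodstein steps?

(0) 5|_4 = 4 + 1 ↦ 5 + 1|_5 = 6 ⇒ 5
(1) 5|_5 = 5 ↦ 6|_6 = 6 ⇒ 5
(2) 5|_6 = 5 ↦ 5|_7 = 5 ⇒ 4

4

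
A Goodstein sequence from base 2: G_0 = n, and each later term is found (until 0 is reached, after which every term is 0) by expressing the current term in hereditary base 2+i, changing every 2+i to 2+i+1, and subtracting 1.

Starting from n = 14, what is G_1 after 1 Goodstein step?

110

i=0: 14 = 2^(2 + 1) + 2^2 + 2 (b=2); 2→3: 3^(3 + 1) + 3^3 + 3 = 111; 111−1 = 110
i=1: 110 = 3^(3 + 1) + 3^3 + 2 (b=3); 3→4: 4^(4 + 1) + 4^4 + 2 = 1282; 1282−1 = 1281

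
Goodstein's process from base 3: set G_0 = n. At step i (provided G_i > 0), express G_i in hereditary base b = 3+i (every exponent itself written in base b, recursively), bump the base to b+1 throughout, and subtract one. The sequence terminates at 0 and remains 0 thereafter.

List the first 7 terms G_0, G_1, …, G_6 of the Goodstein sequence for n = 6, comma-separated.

step 0: 6 = 2·3; sub 4 for 3: 2·4; = 8; G_1 = 8−1 = 7
step 1: 7 = 4 + 3; sub 5 for 4: 5 + 3; = 8; G_2 = 8−1 = 7
step 2: 7 = 5 + 2; sub 6 for 5: 6 + 2; = 8; G_3 = 8−1 = 7
step 3: 7 = 6 + 1; sub 7 for 6: 7 + 1; = 8; G_4 = 8−1 = 7
step 4: 7 = 7; sub 8 for 7: 8; = 8; G_5 = 8−1 = 7
step 5: 7 = 7; sub 9 for 8: 7; = 7; G_6 = 7−1 = 6

6, 7, 7, 7, 7, 7, 6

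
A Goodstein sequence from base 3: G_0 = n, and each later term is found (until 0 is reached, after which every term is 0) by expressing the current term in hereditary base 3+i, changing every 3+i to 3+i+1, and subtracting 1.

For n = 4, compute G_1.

i=0: 4 = 3 + 1 (b=3); 3→4: 4 + 1 = 5; 5−1 = 4
i=1: 4 = 4 (b=4); 4→5: 5 = 5; 5−1 = 4

4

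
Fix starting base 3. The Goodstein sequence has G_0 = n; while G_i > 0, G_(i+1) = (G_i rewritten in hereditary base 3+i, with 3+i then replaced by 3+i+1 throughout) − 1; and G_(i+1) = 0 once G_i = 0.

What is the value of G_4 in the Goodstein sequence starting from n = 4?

base 3: 4 = 3 + 1; at 4: 4 + 1 = 5; next = 4
base 4: 4 = 4; at 5: 5 = 5; next = 4
base 5: 4 = 4; at 6: 4 = 4; next = 3
base 6: 3 = 3; at 7: 3 = 3; next = 2
base 7: 2 = 2; at 8: 2 = 2; next = 1

2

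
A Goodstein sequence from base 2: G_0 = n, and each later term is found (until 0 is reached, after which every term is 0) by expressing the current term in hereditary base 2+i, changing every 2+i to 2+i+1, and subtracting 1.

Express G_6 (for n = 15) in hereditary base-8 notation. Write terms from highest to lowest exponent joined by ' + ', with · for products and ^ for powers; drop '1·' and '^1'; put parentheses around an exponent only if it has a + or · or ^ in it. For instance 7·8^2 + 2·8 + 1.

8^(8 + 1) + 7·8^7 + 7·8^6 + 7·8^5 + 7·8^4 + 7·8^3 + 7·8^2 + 7·8 + 7

step 0: 15 = 2^(2 + 1) + 2^2 + 2 + 1; sub 3 for 2: 3^(3 + 1) + 3^3 + 3 + 1; = 112; G_1 = 112−1 = 111
step 1: 111 = 3^(3 + 1) + 3^3 + 3; sub 4 for 3: 4^(4 + 1) + 4^4 + 4; = 1284; G_2 = 1284−1 = 1283
step 2: 1283 = 4^(4 + 1) + 4^4 + 3; sub 5 for 4: 5^(5 + 1) + 5^5 + 3; = 18753; G_3 = 18753−1 = 18752
step 3: 18752 = 5^(5 + 1) + 5^5 + 2; sub 6 for 5: 6^(6 + 1) + 6^6 + 2; = 326594; G_4 = 326594−1 = 326593
step 4: 326593 = 6^(6 + 1) + 6^6 + 1; sub 7 for 6: 7^(7 + 1) + 7^7 + 1; = 6588345; G_5 = 6588345−1 = 6588344
step 5: 6588344 = 7^(7 + 1) + 7^7; sub 8 for 7: 8^(8 + 1) + 8^8; = 150994944; G_6 = 150994944−1 = 150994943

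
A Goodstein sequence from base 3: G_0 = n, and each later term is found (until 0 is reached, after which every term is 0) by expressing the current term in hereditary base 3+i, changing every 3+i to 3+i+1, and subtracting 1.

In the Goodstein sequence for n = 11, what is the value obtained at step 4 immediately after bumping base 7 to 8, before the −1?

44

(0) 11|_3 = 3^2 + 2 ↦ 4^2 + 2|_4 = 18 ⇒ 17
(1) 17|_4 = 4^2 + 1 ↦ 5^2 + 1|_5 = 26 ⇒ 25
(2) 25|_5 = 5^2 ↦ 6^2|_6 = 36 ⇒ 35
(3) 35|_6 = 5·6 + 5 ↦ 5·7 + 5|_7 = 40 ⇒ 39
(4) 39|_7 = 5·7 + 4 ↦ 5·8 + 4|_8 = 44 ⇒ 43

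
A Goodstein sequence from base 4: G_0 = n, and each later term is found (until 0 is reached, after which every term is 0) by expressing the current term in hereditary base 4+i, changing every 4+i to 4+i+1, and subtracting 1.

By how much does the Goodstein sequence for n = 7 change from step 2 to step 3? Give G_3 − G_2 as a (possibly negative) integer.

i=0: 7 = 4 + 3 (b=4); 4→5: 5 + 3 = 8; 8−1 = 7
i=1: 7 = 5 + 2 (b=5); 5→6: 6 + 2 = 8; 8−1 = 7
i=2: 7 = 6 + 1 (b=6); 6→7: 7 + 1 = 8; 8−1 = 7

0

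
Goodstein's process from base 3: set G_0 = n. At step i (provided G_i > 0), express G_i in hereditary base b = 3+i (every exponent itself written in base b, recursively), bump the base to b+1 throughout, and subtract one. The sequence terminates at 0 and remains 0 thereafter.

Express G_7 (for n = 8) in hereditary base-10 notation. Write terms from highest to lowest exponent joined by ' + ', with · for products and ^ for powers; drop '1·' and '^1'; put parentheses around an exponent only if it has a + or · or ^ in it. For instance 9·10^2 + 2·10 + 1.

10 + 1

(0) 8|_3 = 2·3 + 2 ↦ 2·4 + 2|_4 = 10 ⇒ 9
(1) 9|_4 = 2·4 + 1 ↦ 2·5 + 1|_5 = 11 ⇒ 10
(2) 10|_5 = 2·5 ↦ 2·6|_6 = 12 ⇒ 11
(3) 11|_6 = 6 + 5 ↦ 7 + 5|_7 = 12 ⇒ 11
(4) 11|_7 = 7 + 4 ↦ 8 + 4|_8 = 12 ⇒ 11
(5) 11|_8 = 8 + 3 ↦ 9 + 3|_9 = 12 ⇒ 11
(6) 11|_9 = 9 + 2 ↦ 10 + 2|_10 = 12 ⇒ 11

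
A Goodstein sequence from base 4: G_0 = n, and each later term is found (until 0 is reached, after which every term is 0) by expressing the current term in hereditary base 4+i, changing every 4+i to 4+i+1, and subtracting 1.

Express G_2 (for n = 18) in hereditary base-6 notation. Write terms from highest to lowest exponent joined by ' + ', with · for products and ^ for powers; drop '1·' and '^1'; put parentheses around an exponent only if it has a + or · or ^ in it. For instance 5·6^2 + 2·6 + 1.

6^2

G_0=18  [base 4] 4^2 + 2  →[4↦5]→  5^2 + 2 = 27  −1 ⇒ G_1=26
G_1=26  [base 5] 5^2 + 1  →[5↦6]→  6^2 + 1 = 37  −1 ⇒ G_2=36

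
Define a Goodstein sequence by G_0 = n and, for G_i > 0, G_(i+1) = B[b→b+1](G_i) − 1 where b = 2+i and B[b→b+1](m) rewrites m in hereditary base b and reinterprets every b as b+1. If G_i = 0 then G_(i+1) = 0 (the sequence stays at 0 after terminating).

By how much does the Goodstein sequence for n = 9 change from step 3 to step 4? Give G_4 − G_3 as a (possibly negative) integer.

130901

(0) 9|_2 = 2^(2 + 1) + 1 ↦ 3^(3 + 1) + 1|_3 = 82 ⇒ 81
(1) 81|_3 = 3^(3 + 1) ↦ 4^(4 + 1)|_4 = 1024 ⇒ 1023
(2) 1023|_4 = 3·4^4 + 3·4^3 + 3·4^2 + 3·4 + 3 ↦ 3·5^5 + 3·5^3 + 3·5^2 + 3·5 + 3|_5 = 9843 ⇒ 9842
(3) 9842|_5 = 3·5^5 + 3·5^3 + 3·5^2 + 3·5 + 2 ↦ 3·6^6 + 3·6^3 + 3·6^2 + 3·6 + 2|_6 = 140744 ⇒ 140743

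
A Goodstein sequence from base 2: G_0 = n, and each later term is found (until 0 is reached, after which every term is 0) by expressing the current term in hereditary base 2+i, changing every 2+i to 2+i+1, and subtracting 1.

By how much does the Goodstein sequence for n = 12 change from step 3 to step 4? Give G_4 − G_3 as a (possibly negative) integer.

264334

step 0: 12 = 2^(2 + 1) + 2^2; sub 3 for 2: 3^(3 + 1) + 3^3; = 108; G_1 = 108−1 = 107
step 1: 107 = 3^(3 + 1) + 2·3^2 + 2·3 + 2; sub 4 for 3: 4^(4 + 1) + 2·4^2 + 2·4 + 2; = 1066; G_2 = 1066−1 = 1065
step 2: 1065 = 4^(4 + 1) + 2·4^2 + 2·4 + 1; sub 5 for 4: 5^(5 + 1) + 2·5^2 + 2·5 + 1; = 15686; G_3 = 15686−1 = 15685
step 3: 15685 = 5^(5 + 1) + 2·5^2 + 2·5; sub 6 for 5: 6^(6 + 1) + 2·6^2 + 2·6; = 280020; G_4 = 280020−1 = 280019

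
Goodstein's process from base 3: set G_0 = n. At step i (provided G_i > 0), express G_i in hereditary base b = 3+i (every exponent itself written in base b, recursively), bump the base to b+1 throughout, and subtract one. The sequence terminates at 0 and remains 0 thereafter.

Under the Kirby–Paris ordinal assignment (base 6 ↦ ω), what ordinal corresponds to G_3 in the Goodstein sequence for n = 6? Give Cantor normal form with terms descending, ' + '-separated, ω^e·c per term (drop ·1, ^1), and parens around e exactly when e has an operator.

G_0=6  [base 3] 2·3  →[3↦4]→  2·4 = 8  −1 ⇒ G_1=7
G_1=7  [base 4] 4 + 3  →[4↦5]→  5 + 3 = 8  −1 ⇒ G_2=7
G_2=7  [base 5] 5 + 2  →[5↦6]→  6 + 2 = 8  −1 ⇒ G_3=7
G_3=7  [base 6] 6 + 1  →[6↦7]→  7 + 1 = 8  −1 ⇒ G_4=7

ω + 1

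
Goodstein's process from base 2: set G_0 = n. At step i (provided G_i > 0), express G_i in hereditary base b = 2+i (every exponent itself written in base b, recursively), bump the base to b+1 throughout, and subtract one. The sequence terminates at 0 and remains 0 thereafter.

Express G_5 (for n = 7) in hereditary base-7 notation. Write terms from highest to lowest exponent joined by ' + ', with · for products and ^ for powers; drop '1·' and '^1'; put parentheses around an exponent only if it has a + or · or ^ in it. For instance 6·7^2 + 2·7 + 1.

i=0: 7 = 2^2 + 2 + 1 (b=2); 2→3: 3^3 + 3 + 1 = 31; 31−1 = 30
i=1: 30 = 3^3 + 3 (b=3); 3→4: 4^4 + 4 = 260; 260−1 = 259
i=2: 259 = 4^4 + 3 (b=4); 4→5: 5^5 + 3 = 3128; 3128−1 = 3127
i=3: 3127 = 5^5 + 2 (b=5); 5→6: 6^6 + 2 = 46658; 46658−1 = 46657
i=4: 46657 = 6^6 + 1 (b=6); 6→7: 7^7 + 1 = 823544; 823544−1 = 823543
i=5: 823543 = 7^7 (b=7); 7→8: 8^8 = 16777216; 16777216−1 = 16777215

7^7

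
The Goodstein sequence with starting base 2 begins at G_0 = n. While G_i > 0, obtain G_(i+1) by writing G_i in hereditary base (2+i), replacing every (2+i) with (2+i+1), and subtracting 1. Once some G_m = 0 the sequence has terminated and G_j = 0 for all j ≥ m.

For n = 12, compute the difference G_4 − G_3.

264334

G_0 = 12. HB_2(12) = 2^(2 + 1) + 2^2. Bump = 108. G_1 = 107.
G_1 = 107. HB_3(107) = 3^(3 + 1) + 2·3^2 + 2·3 + 2. Bump = 1066. G_2 = 1065.
G_2 = 1065. HB_4(1065) = 4^(4 + 1) + 2·4^2 + 2·4 + 1. Bump = 15686. G_3 = 15685.
G_3 = 15685. HB_5(15685) = 5^(5 + 1) + 2·5^2 + 2·5. Bump = 280020. G_4 = 280019.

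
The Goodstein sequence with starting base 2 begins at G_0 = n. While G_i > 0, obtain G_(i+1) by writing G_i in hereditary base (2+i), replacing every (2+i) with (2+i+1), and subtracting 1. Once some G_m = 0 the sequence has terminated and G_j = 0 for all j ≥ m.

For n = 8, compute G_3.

base 2: 8 = 2^(2 + 1); at 3: 3^(3 + 1) = 81; next = 80
base 3: 80 = 2·3^3 + 2·3^2 + 2·3 + 2; at 4: 2·4^4 + 2·4^2 + 2·4 + 2 = 554; next = 553
base 4: 553 = 2·4^4 + 2·4^2 + 2·4 + 1; at 5: 2·5^5 + 2·5^2 + 2·5 + 1 = 6311; next = 6310
base 5: 6310 = 2·5^5 + 2·5^2 + 2·5; at 6: 2·6^6 + 2·6^2 + 2·6 = 93396; next = 93395

6310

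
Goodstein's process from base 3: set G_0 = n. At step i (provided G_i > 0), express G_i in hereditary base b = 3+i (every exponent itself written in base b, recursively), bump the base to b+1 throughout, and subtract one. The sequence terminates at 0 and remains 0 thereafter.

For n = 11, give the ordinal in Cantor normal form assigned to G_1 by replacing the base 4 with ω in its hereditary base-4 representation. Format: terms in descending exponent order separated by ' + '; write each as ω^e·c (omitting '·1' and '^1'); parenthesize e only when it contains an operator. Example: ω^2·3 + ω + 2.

11 —HB3→ 3^2 + 2 —bump→ 4^2 + 2 = 18 —(−1)→ 17
17 —HB4→ 4^2 + 1 —bump→ 5^2 + 1 = 26 —(−1)→ 25

ω^2 + 1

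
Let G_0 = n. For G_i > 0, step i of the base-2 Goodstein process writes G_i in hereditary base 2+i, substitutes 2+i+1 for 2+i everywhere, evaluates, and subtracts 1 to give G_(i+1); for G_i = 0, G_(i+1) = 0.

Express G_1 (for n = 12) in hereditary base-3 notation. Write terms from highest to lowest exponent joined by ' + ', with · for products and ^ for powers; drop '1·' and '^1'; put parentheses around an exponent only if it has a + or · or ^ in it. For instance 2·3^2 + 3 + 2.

step 0: 12 = 2^(2 + 1) + 2^2; sub 3 for 2: 3^(3 + 1) + 3^3; = 108; G_1 = 108−1 = 107
step 1: 107 = 3^(3 + 1) + 2·3^2 + 2·3 + 2; sub 4 for 3: 4^(4 + 1) + 2·4^2 + 2·4 + 2; = 1066; G_2 = 1066−1 = 1065

3^(3 + 1) + 2·3^2 + 2·3 + 2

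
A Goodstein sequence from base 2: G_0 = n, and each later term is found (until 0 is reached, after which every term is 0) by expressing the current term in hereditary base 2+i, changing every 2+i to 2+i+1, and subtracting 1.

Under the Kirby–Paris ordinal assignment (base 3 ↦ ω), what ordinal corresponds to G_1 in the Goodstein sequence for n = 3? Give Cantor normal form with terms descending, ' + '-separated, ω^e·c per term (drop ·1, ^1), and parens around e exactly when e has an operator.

(0) 3|_2 = 2 + 1 ↦ 3 + 1|_3 = 4 ⇒ 3
(1) 3|_3 = 3 ↦ 4|_4 = 4 ⇒ 3

ω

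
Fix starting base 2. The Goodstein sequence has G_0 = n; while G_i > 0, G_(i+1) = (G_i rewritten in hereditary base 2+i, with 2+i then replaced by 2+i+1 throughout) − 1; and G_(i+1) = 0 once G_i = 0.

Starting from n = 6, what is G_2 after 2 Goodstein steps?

base 2: 6 = 2^2 + 2; at 3: 3^3 + 3 = 30; next = 29
base 3: 29 = 3^3 + 2; at 4: 4^4 + 2 = 258; next = 257
base 4: 257 = 4^4 + 1; at 5: 5^5 + 1 = 3126; next = 3125

257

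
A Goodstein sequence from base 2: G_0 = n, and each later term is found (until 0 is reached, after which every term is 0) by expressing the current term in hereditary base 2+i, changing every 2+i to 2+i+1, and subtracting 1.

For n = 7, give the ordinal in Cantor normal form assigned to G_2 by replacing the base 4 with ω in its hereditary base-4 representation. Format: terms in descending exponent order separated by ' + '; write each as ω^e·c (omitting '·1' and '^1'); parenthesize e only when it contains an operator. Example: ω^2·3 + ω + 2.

[0] 7 ≡ 2^2 + 2 + 1 (base 2). Lift 3: 31. −1: 30.
[1] 30 ≡ 3^3 + 3 (base 3). Lift 4: 260. −1: 259.
[2] 259 ≡ 4^4 + 3 (base 4). Lift 5: 3128. −1: 3127.

ω^ω + 3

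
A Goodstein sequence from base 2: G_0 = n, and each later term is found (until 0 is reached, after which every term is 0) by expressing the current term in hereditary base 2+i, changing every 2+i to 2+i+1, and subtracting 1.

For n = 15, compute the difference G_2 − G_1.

(0) 15|_2 = 2^(2 + 1) + 2^2 + 2 + 1 ↦ 3^(3 + 1) + 3^3 + 3 + 1|_3 = 112 ⇒ 111
(1) 111|_3 = 3^(3 + 1) + 3^3 + 3 ↦ 4^(4 + 1) + 4^4 + 4|_4 = 1284 ⇒ 1283

1172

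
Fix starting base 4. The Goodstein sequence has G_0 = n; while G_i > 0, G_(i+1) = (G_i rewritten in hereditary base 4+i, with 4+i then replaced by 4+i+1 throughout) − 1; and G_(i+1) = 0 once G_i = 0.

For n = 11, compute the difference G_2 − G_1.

G_0=11  [base 4] 2·4 + 3  →[4↦5]→  2·5 + 3 = 13  −1 ⇒ G_1=12
G_1=12  [base 5] 2·5 + 2  →[5↦6]→  2·6 + 2 = 14  −1 ⇒ G_2=13

1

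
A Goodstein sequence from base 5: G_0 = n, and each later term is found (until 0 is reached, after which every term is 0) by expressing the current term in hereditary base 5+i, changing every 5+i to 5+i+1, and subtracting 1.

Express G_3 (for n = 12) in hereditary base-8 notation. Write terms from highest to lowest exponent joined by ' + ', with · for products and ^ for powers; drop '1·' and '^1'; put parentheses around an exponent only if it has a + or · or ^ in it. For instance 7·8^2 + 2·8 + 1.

8 + 7

G_0=12  [base 5] 2·5 + 2  →[5↦6]→  2·6 + 2 = 14  −1 ⇒ G_1=13
G_1=13  [base 6] 2·6 + 1  →[6↦7]→  2·7 + 1 = 15  −1 ⇒ G_2=14
G_2=14  [base 7] 2·7  →[7↦8]→  2·8 = 16  −1 ⇒ G_3=15
G_3=15  [base 8] 8 + 7  →[8↦9]→  9 + 7 = 16  −1 ⇒ G_4=15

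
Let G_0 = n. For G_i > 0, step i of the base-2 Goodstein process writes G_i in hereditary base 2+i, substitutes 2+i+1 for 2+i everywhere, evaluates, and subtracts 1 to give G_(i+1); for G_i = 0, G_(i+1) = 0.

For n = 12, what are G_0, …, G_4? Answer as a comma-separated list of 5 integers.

[0] 12 ≡ 2^(2 + 1) + 2^2 (base 2). Lift 3: 108. −1: 107.
[1] 107 ≡ 3^(3 + 1) + 2·3^2 + 2·3 + 2 (base 3). Lift 4: 1066. −1: 1065.
[2] 1065 ≡ 4^(4 + 1) + 2·4^2 + 2·4 + 1 (base 4). Lift 5: 15686. −1: 15685.
[3] 15685 ≡ 5^(5 + 1) + 2·5^2 + 2·5 (base 5). Lift 6: 280020. −1: 280019.

12, 107, 1065, 15685, 280019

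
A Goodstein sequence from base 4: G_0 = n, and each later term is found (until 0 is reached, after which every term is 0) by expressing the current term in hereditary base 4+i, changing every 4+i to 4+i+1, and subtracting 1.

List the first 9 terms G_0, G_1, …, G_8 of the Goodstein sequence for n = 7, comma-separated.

7, 7, 7, 7, 7, 6, 5, 4, 3

[0] 7 ≡ 4 + 3 (base 4). Lift 5: 8. −1: 7.
[1] 7 ≡ 5 + 2 (base 5). Lift 6: 8. −1: 7.
[2] 7 ≡ 6 + 1 (base 6). Lift 7: 8. −1: 7.
[3] 7 ≡ 7 (base 7). Lift 8: 8. −1: 7.
[4] 7 ≡ 7 (base 8). Lift 9: 7. −1: 6.
[5] 6 ≡ 6 (base 9). Lift 10: 6. −1: 5.
[6] 5 ≡ 5 (base 10). Lift 11: 5. −1: 4.
[7] 4 ≡ 4 (base 11). Lift 12: 4. −1: 3.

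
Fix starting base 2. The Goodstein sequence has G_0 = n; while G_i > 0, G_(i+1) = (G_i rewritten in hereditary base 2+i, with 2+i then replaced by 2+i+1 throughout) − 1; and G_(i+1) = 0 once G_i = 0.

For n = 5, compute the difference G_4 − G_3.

308

step 0: 5 = 2^2 + 1; sub 3 for 2: 3^3 + 1; = 28; G_1 = 28−1 = 27
step 1: 27 = 3^3; sub 4 for 3: 4^4; = 256; G_2 = 256−1 = 255
step 2: 255 = 3·4^3 + 3·4^2 + 3·4 + 3; sub 5 for 4: 3·5^3 + 3·5^2 + 3·5 + 3; = 468; G_3 = 468−1 = 467
step 3: 467 = 3·5^3 + 3·5^2 + 3·5 + 2; sub 6 for 5: 3·6^3 + 3·6^2 + 3·6 + 2; = 776; G_4 = 776−1 = 775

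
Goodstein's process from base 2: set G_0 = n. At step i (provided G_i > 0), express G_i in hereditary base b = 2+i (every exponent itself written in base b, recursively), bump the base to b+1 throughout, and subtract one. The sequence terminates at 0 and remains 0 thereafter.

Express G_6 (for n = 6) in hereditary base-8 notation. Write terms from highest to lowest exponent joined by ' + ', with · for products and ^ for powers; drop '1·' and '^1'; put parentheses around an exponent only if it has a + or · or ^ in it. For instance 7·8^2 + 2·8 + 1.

step 0: 6 = 2^2 + 2; sub 3 for 2: 3^3 + 3; = 30; G_1 = 30−1 = 29
step 1: 29 = 3^3 + 2; sub 4 for 3: 4^4 + 2; = 258; G_2 = 258−1 = 257
step 2: 257 = 4^4 + 1; sub 5 for 4: 5^5 + 1; = 3126; G_3 = 3126−1 = 3125
step 3: 3125 = 5^5; sub 6 for 5: 6^6; = 46656; G_4 = 46656−1 = 46655
step 4: 46655 = 5·6^5 + 5·6^4 + 5·6^3 + 5·6^2 + 5·6 + 5; sub 7 for 6: 5·7^5 + 5·7^4 + 5·7^3 + 5·7^2 + 5·7 + 5; = 98040; G_5 = 98040−1 = 98039
step 5: 98039 = 5·7^5 + 5·7^4 + 5·7^3 + 5·7^2 + 5·7 + 4; sub 8 for 7: 5·8^5 + 5·8^4 + 5·8^3 + 5·8^2 + 5·8 + 4; = 187244; G_6 = 187244−1 = 187243
step 6: 187243 = 5·8^5 + 5·8^4 + 5·8^3 + 5·8^2 + 5·8 + 3; sub 9 for 8: 5·9^5 + 5·9^4 + 5·9^3 + 5·9^2 + 5·9 + 3; = 332148; G_7 = 332148−1 = 332147

5·8^5 + 5·8^4 + 5·8^3 + 5·8^2 + 5·8 + 3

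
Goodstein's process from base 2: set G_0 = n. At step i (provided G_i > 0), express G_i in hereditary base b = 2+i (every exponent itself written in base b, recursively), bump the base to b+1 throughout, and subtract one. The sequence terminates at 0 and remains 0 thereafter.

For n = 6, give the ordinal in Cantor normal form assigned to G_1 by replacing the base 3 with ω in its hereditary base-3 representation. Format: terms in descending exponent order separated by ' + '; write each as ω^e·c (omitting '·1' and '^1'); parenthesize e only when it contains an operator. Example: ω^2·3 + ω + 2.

ω^ω + 2

base 2: 6 = 2^2 + 2; at 3: 3^3 + 3 = 30; next = 29
base 3: 29 = 3^3 + 2; at 4: 4^4 + 2 = 258; next = 257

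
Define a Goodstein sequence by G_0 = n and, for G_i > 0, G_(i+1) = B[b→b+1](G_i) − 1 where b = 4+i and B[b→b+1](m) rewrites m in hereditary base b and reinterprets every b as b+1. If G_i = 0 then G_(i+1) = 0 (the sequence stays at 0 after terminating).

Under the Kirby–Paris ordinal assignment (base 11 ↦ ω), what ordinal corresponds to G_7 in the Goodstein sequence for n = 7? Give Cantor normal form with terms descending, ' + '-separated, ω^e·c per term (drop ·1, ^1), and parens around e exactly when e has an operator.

4

G_0=7  [base 4] 4 + 3  →[4↦5]→  5 + 3 = 8  −1 ⇒ G_1=7
G_1=7  [base 5] 5 + 2  →[5↦6]→  6 + 2 = 8  −1 ⇒ G_2=7
G_2=7  [base 6] 6 + 1  →[6↦7]→  7 + 1 = 8  −1 ⇒ G_3=7
G_3=7  [base 7] 7  →[7↦8]→  8 = 8  −1 ⇒ G_4=7
G_4=7  [base 8] 7  →[8↦9]→  7 = 7  −1 ⇒ G_5=6
G_5=6  [base 9] 6  →[9↦10]→  6 = 6  −1 ⇒ G_6=5
G_6=5  [base 10] 5  →[10↦11]→  5 = 5  −1 ⇒ G_7=4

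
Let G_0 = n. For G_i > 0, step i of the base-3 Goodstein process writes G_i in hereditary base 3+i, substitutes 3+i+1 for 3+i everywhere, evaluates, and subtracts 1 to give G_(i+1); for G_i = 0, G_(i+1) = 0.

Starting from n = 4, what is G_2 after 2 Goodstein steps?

4

G_0=4  [base 3] 3 + 1  →[3↦4]→  4 + 1 = 5  −1 ⇒ G_1=4
G_1=4  [base 4] 4  →[4↦5]→  5 = 5  −1 ⇒ G_2=4
G_2=4  [base 5] 4  →[5↦6]→  4 = 4  −1 ⇒ G_3=3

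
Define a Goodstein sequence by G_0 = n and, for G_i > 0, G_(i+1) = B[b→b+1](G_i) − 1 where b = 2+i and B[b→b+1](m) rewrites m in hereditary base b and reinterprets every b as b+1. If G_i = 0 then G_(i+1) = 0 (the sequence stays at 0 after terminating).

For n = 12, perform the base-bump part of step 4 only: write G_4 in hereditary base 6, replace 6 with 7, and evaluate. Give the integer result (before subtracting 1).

5764911

[0] 12 ≡ 2^(2 + 1) + 2^2 (base 2). Lift 3: 108. −1: 107.
[1] 107 ≡ 3^(3 + 1) + 2·3^2 + 2·3 + 2 (base 3). Lift 4: 1066. −1: 1065.
[2] 1065 ≡ 4^(4 + 1) + 2·4^2 + 2·4 + 1 (base 4). Lift 5: 15686. −1: 15685.
[3] 15685 ≡ 5^(5 + 1) + 2·5^2 + 2·5 (base 5). Lift 6: 280020. −1: 280019.
[4] 280019 ≡ 6^(6 + 1) + 2·6^2 + 6 + 5 (base 6). Lift 7: 5764911. −1: 5764910.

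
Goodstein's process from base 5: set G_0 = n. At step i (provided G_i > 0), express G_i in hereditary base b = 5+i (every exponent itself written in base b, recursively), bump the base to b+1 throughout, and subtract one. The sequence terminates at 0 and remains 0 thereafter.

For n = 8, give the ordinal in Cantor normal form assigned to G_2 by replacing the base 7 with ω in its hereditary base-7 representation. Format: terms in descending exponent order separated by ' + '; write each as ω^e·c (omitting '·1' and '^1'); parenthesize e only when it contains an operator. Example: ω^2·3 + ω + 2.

G_0=8  [base 5] 5 + 3  →[5↦6]→  6 + 3 = 9  −1 ⇒ G_1=8
G_1=8  [base 6] 6 + 2  →[6↦7]→  7 + 2 = 9  −1 ⇒ G_2=8

ω + 1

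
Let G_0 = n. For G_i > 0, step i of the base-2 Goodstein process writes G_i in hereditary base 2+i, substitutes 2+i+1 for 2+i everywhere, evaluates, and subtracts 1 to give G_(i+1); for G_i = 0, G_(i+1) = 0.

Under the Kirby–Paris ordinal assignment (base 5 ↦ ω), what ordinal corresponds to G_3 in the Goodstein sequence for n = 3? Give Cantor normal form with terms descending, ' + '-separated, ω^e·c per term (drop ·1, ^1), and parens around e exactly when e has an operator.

3 —HB2→ 2 + 1 —bump→ 3 + 1 = 4 —(−1)→ 3
3 —HB3→ 3 —bump→ 4 = 4 —(−1)→ 3
3 —HB4→ 3 —bump→ 3 = 3 —(−1)→ 2
2 —HB5→ 2 —bump→ 2 = 2 —(−1)→ 1

2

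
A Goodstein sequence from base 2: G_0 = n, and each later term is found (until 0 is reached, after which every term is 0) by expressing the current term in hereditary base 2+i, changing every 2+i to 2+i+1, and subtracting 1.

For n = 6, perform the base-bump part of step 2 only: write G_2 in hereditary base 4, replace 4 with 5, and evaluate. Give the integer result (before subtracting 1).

base 2: 6 = 2^2 + 2; at 3: 3^3 + 3 = 30; next = 29
base 3: 29 = 3^3 + 2; at 4: 4^4 + 2 = 258; next = 257
base 4: 257 = 4^4 + 1; at 5: 5^5 + 1 = 3126; next = 3125

3126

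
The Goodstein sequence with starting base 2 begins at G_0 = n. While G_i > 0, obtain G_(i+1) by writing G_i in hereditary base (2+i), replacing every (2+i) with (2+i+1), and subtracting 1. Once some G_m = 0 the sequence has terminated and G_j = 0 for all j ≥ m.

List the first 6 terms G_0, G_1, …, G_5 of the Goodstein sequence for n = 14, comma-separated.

step 0: 14 = 2^(2 + 1) + 2^2 + 2; sub 3 for 2: 3^(3 + 1) + 3^3 + 3; = 111; G_1 = 111−1 = 110
step 1: 110 = 3^(3 + 1) + 3^3 + 2; sub 4 for 3: 4^(4 + 1) + 4^4 + 2; = 1282; G_2 = 1282−1 = 1281
step 2: 1281 = 4^(4 + 1) + 4^4 + 1; sub 5 for 4: 5^(5 + 1) + 5^5 + 1; = 18751; G_3 = 18751−1 = 18750
step 3: 18750 = 5^(5 + 1) + 5^5; sub 6 for 5: 6^(6 + 1) + 6^6; = 326592; G_4 = 326592−1 = 326591
step 4: 326591 = 6^(6 + 1) + 5·6^5 + 5·6^4 + 5·6^3 + 5·6^2 + 5·6 + 5; sub 7 for 6: 7^(7 + 1) + 5·7^5 + 5·7^4 + 5·7^3 + 5·7^2 + 5·7 + 5; = 5862841; G_5 = 5862841−1 = 5862840

14, 110, 1281, 18750, 326591, 5862840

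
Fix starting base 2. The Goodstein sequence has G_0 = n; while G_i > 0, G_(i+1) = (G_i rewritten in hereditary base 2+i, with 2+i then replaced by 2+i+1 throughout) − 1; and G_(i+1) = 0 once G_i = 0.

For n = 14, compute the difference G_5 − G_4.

G_0 = 14. HB_2(14) = 2^(2 + 1) + 2^2 + 2. Bump = 111. G_1 = 110.
G_1 = 110. HB_3(110) = 3^(3 + 1) + 3^3 + 2. Bump = 1282. G_2 = 1281.
G_2 = 1281. HB_4(1281) = 4^(4 + 1) + 4^4 + 1. Bump = 18751. G_3 = 18750.
G_3 = 18750. HB_5(18750) = 5^(5 + 1) + 5^5. Bump = 326592. G_4 = 326591.
G_4 = 326591. HB_6(326591) = 6^(6 + 1) + 5·6^5 + 5·6^4 + 5·6^3 + 5·6^2 + 5·6 + 5. Bump = 5862841. G_5 = 5862840.

5536249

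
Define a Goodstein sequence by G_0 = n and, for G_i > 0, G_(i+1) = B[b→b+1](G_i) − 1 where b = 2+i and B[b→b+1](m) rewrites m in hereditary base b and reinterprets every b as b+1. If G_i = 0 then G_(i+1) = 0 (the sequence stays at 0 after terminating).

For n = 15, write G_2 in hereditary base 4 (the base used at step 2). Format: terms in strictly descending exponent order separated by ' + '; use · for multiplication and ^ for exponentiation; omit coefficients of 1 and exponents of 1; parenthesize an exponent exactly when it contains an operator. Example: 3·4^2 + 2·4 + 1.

4^(4 + 1) + 4^4 + 3

15 —HB2→ 2^(2 + 1) + 2^2 + 2 + 1 —bump→ 3^(3 + 1) + 3^3 + 3 + 1 = 112 —(−1)→ 111
111 —HB3→ 3^(3 + 1) + 3^3 + 3 —bump→ 4^(4 + 1) + 4^4 + 4 = 1284 —(−1)→ 1283
1283 —HB4→ 4^(4 + 1) + 4^4 + 3 —bump→ 5^(5 + 1) + 5^5 + 3 = 18753 —(−1)→ 18752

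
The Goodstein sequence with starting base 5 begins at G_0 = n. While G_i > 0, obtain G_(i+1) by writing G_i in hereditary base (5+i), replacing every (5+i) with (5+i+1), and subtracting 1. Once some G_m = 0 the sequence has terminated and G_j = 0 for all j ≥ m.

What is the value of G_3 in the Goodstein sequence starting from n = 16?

G_0=16  [base 5] 3·5 + 1  →[5↦6]→  3·6 + 1 = 19  −1 ⇒ G_1=18
G_1=18  [base 6] 3·6  →[6↦7]→  3·7 = 21  −1 ⇒ G_2=20
G_2=20  [base 7] 2·7 + 6  →[7↦8]→  2·8 + 6 = 22  −1 ⇒ G_3=21

21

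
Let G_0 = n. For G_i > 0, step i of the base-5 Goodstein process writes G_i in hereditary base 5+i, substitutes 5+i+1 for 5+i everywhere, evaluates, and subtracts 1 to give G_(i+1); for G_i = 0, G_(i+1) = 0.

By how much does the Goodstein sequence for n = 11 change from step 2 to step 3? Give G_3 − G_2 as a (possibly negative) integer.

0

[0] 11 ≡ 2·5 + 1 (base 5). Lift 6: 13. −1: 12.
[1] 12 ≡ 2·6 (base 6). Lift 7: 14. −1: 13.
[2] 13 ≡ 7 + 6 (base 7). Lift 8: 14. −1: 13.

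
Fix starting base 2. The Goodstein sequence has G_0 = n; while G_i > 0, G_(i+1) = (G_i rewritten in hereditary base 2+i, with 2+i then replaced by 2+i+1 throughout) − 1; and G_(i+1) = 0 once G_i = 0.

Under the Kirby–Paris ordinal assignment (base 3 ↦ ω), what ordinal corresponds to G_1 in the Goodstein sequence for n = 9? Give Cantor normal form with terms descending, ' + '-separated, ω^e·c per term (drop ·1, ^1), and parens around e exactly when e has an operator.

step 0: 9 = 2^(2 + 1) + 1; sub 3 for 2: 3^(3 + 1) + 1; = 82; G_1 = 82−1 = 81
step 1: 81 = 3^(3 + 1); sub 4 for 3: 4^(4 + 1); = 1024; G_2 = 1024−1 = 1023

ω^(ω + 1)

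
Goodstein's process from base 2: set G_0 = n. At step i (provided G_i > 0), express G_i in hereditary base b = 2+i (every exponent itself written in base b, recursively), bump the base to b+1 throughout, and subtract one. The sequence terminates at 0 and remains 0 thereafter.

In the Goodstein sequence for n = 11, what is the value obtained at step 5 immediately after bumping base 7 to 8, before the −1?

i=0: 11 = 2^(2 + 1) + 2 + 1 (b=2); 2→3: 3^(3 + 1) + 3 + 1 = 85; 85−1 = 84
i=1: 84 = 3^(3 + 1) + 3 (b=3); 3→4: 4^(4 + 1) + 4 = 1028; 1028−1 = 1027
i=2: 1027 = 4^(4 + 1) + 3 (b=4); 4→5: 5^(5 + 1) + 3 = 15628; 15628−1 = 15627
i=3: 15627 = 5^(5 + 1) + 2 (b=5); 5→6: 6^(6 + 1) + 2 = 279938; 279938−1 = 279937
i=4: 279937 = 6^(6 + 1) + 1 (b=6); 6→7: 7^(7 + 1) + 1 = 5764802; 5764802−1 = 5764801
i=5: 5764801 = 7^(7 + 1) (b=7); 7→8: 8^(8 + 1) = 134217728; 134217728−1 = 134217727

134217728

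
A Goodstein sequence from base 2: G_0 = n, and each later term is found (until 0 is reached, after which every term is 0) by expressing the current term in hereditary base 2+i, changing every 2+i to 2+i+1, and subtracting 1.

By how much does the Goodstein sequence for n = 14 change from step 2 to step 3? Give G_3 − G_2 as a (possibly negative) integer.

14 —HB2→ 2^(2 + 1) + 2^2 + 2 —bump→ 3^(3 + 1) + 3^3 + 3 = 111 —(−1)→ 110
110 —HB3→ 3^(3 + 1) + 3^3 + 2 —bump→ 4^(4 + 1) + 4^4 + 2 = 1282 —(−1)→ 1281
1281 —HB4→ 4^(4 + 1) + 4^4 + 1 —bump→ 5^(5 + 1) + 5^5 + 1 = 18751 —(−1)→ 18750

17469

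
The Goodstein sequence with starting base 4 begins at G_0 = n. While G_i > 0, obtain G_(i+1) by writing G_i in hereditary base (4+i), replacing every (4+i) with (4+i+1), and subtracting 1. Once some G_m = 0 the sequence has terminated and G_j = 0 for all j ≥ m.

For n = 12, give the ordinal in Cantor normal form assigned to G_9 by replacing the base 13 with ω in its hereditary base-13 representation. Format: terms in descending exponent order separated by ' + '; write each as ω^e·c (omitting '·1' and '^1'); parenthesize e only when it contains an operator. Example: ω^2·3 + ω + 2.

[0] 12 ≡ 3·4 (base 4). Lift 5: 15. −1: 14.
[1] 14 ≡ 2·5 + 4 (base 5). Lift 6: 16. −1: 15.
[2] 15 ≡ 2·6 + 3 (base 6). Lift 7: 17. −1: 16.
[3] 16 ≡ 2·7 + 2 (base 7). Lift 8: 18. −1: 17.
[4] 17 ≡ 2·8 + 1 (base 8). Lift 9: 19. −1: 18.
[5] 18 ≡ 2·9 (base 9). Lift 10: 20. −1: 19.
[6] 19 ≡ 10 + 9 (base 10). Lift 11: 20. −1: 19.
[7] 19 ≡ 11 + 8 (base 11). Lift 12: 20. −1: 19.
[8] 19 ≡ 12 + 7 (base 12). Lift 13: 20. −1: 19.

ω + 6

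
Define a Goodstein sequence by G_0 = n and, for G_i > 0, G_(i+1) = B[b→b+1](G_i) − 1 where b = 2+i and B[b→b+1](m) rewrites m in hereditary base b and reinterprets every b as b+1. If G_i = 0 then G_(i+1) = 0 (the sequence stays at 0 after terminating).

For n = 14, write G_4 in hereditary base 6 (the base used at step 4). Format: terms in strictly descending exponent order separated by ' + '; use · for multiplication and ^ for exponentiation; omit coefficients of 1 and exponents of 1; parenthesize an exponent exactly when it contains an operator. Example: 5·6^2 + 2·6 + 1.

6^(6 + 1) + 5·6^5 + 5·6^4 + 5·6^3 + 5·6^2 + 5·6 + 5

14 —HB2→ 2^(2 + 1) + 2^2 + 2 —bump→ 3^(3 + 1) + 3^3 + 3 = 111 —(−1)→ 110
110 —HB3→ 3^(3 + 1) + 3^3 + 2 —bump→ 4^(4 + 1) + 4^4 + 2 = 1282 —(−1)→ 1281
1281 —HB4→ 4^(4 + 1) + 4^4 + 1 —bump→ 5^(5 + 1) + 5^5 + 1 = 18751 —(−1)→ 18750
18750 —HB5→ 5^(5 + 1) + 5^5 —bump→ 6^(6 + 1) + 6^6 = 326592 —(−1)→ 326591
326591 —HB6→ 6^(6 + 1) + 5·6^5 + 5·6^4 + 5·6^3 + 5·6^2 + 5·6 + 5 —bump→ 7^(7 + 1) + 5·7^5 + 5·7^4 + 5·7^3 + 5·7^2 + 5·7 + 5 = 5862841 —(−1)→ 5862840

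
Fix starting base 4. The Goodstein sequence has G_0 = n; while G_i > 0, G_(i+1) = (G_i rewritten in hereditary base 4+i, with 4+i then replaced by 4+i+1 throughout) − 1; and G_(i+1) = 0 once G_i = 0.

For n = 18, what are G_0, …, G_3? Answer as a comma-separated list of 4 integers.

18, 26, 36, 48

step 0: 18 = 4^2 + 2; sub 5 for 4: 5^2 + 2; = 27; G_1 = 27−1 = 26
step 1: 26 = 5^2 + 1; sub 6 for 5: 6^2 + 1; = 37; G_2 = 37−1 = 36
step 2: 36 = 6^2; sub 7 for 6: 7^2; = 49; G_3 = 49−1 = 48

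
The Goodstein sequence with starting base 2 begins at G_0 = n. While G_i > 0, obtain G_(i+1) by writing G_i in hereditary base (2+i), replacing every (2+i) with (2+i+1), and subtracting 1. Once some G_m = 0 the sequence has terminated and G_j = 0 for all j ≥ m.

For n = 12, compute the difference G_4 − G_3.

264334

[0] 12 ≡ 2^(2 + 1) + 2^2 (base 2). Lift 3: 108. −1: 107.
[1] 107 ≡ 3^(3 + 1) + 2·3^2 + 2·3 + 2 (base 3). Lift 4: 1066. −1: 1065.
[2] 1065 ≡ 4^(4 + 1) + 2·4^2 + 2·4 + 1 (base 4). Lift 5: 15686. −1: 15685.
[3] 15685 ≡ 5^(5 + 1) + 2·5^2 + 2·5 (base 5). Lift 6: 280020. −1: 280019.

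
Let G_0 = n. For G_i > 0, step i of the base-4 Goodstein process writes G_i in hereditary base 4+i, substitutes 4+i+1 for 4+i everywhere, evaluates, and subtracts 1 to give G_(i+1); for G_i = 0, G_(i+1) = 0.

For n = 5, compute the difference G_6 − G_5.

step 0: 5 = 4 + 1; sub 5 for 4: 5 + 1; = 6; G_1 = 6−1 = 5
step 1: 5 = 5; sub 6 for 5: 6; = 6; G_2 = 6−1 = 5
step 2: 5 = 5; sub 7 for 6: 5; = 5; G_3 = 5−1 = 4
step 3: 4 = 4; sub 8 for 7: 4; = 4; G_4 = 4−1 = 3
step 4: 3 = 3; sub 9 for 8: 3; = 3; G_5 = 3−1 = 2
step 5: 2 = 2; sub 10 for 9: 2; = 2; G_6 = 2−1 = 1

-1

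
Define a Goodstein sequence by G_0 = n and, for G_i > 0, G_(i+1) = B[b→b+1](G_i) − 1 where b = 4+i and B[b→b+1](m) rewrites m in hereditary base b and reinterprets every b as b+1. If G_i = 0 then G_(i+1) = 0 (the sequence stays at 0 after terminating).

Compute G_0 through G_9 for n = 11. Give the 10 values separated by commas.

11 —HB4→ 2·4 + 3 —bump→ 2·5 + 3 = 13 —(−1)→ 12
12 —HB5→ 2·5 + 2 —bump→ 2·6 + 2 = 14 —(−1)→ 13
13 —HB6→ 2·6 + 1 —bump→ 2·7 + 1 = 15 —(−1)→ 14
14 —HB7→ 2·7 —bump→ 2·8 = 16 —(−1)→ 15
15 —HB8→ 8 + 7 —bump→ 9 + 7 = 16 —(−1)→ 15
15 —HB9→ 9 + 6 —bump→ 10 + 6 = 16 —(−1)→ 15
15 —HB10→ 10 + 5 —bump→ 11 + 5 = 16 —(−1)→ 15
15 —HB11→ 11 + 4 —bump→ 12 + 4 = 16 —(−1)→ 15
15 —HB12→ 12 + 3 —bump→ 13 + 3 = 16 —(−1)→ 15

11, 12, 13, 14, 15, 15, 15, 15, 15, 15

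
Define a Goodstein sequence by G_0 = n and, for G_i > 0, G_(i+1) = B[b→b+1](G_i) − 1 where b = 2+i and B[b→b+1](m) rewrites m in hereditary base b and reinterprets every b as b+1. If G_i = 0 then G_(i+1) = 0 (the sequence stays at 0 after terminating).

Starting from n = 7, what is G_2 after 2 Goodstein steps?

259

i=0: 7 = 2^2 + 2 + 1 (b=2); 2→3: 3^3 + 3 + 1 = 31; 31−1 = 30
i=1: 30 = 3^3 + 3 (b=3); 3→4: 4^4 + 4 = 260; 260−1 = 259
i=2: 259 = 4^4 + 3 (b=4); 4→5: 5^5 + 3 = 3128; 3128−1 = 3127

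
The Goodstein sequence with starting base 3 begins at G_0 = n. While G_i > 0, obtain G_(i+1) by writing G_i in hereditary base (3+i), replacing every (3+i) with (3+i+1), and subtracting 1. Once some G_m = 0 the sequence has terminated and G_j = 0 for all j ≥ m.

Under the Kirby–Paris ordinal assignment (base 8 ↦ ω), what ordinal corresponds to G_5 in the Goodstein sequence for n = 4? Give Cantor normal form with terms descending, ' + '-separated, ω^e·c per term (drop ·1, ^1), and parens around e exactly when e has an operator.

1

base 3: 4 = 3 + 1; at 4: 4 + 1 = 5; next = 4
base 4: 4 = 4; at 5: 5 = 5; next = 4
base 5: 4 = 4; at 6: 4 = 4; next = 3
base 6: 3 = 3; at 7: 3 = 3; next = 2
base 7: 2 = 2; at 8: 2 = 2; next = 1
base 8: 1 = 1; at 9: 1 = 1; next = 0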